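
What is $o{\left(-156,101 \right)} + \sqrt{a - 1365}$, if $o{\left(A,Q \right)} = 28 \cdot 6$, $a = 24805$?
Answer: $168 + 4 \sqrt{1465} \approx 321.1$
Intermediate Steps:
$o{\left(A,Q \right)} = 168$
$o{\left(-156,101 \right)} + \sqrt{a - 1365} = 168 + \sqrt{24805 - 1365} = 168 + \sqrt{23440} = 168 + 4 \sqrt{1465}$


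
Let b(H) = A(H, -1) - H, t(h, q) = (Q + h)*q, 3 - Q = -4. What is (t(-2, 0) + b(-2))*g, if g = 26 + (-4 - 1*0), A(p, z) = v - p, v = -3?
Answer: 22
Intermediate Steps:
Q = 7 (Q = 3 - 1*(-4) = 3 + 4 = 7)
A(p, z) = -3 - p
g = 22 (g = 26 + (-4 + 0) = 26 - 4 = 22)
t(h, q) = q*(7 + h) (t(h, q) = (7 + h)*q = q*(7 + h))
b(H) = -3 - 2*H (b(H) = (-3 - H) - H = -3 - 2*H)
(t(-2, 0) + b(-2))*g = (0*(7 - 2) + (-3 - 2*(-2)))*22 = (0*5 + (-3 + 4))*22 = (0 + 1)*22 = 1*22 = 22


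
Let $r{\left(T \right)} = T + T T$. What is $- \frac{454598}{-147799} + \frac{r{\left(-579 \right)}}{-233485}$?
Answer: $\frac{56679105092}{34508849515} \approx 1.6425$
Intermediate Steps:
$r{\left(T \right)} = T + T^{2}$
$- \frac{454598}{-147799} + \frac{r{\left(-579 \right)}}{-233485} = - \frac{454598}{-147799} + \frac{\left(-579\right) \left(1 - 579\right)}{-233485} = \left(-454598\right) \left(- \frac{1}{147799}\right) + \left(-579\right) \left(-578\right) \left(- \frac{1}{233485}\right) = \frac{454598}{147799} + 334662 \left(- \frac{1}{233485}\right) = \frac{454598}{147799} - \frac{334662}{233485} = \frac{56679105092}{34508849515}$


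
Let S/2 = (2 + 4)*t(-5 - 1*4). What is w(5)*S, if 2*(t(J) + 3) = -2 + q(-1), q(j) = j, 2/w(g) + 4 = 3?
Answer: 108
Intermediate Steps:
w(g) = -2 (w(g) = 2/(-4 + 3) = 2/(-1) = 2*(-1) = -2)
t(J) = -9/2 (t(J) = -3 + (-2 - 1)/2 = -3 + (1/2)*(-3) = -3 - 3/2 = -9/2)
S = -54 (S = 2*((2 + 4)*(-9/2)) = 2*(6*(-9/2)) = 2*(-27) = -54)
w(5)*S = -2*(-54) = 108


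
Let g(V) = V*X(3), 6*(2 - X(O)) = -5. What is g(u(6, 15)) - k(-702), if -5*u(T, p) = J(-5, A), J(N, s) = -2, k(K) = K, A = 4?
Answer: 10547/15 ≈ 703.13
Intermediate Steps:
X(O) = 17/6 (X(O) = 2 - 1/6*(-5) = 2 + 5/6 = 17/6)
u(T, p) = 2/5 (u(T, p) = -1/5*(-2) = 2/5)
g(V) = 17*V/6 (g(V) = V*(17/6) = 17*V/6)
g(u(6, 15)) - k(-702) = (17/6)*(2/5) - 1*(-702) = 17/15 + 702 = 10547/15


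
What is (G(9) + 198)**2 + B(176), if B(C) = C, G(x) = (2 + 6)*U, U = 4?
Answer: 53076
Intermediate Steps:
G(x) = 32 (G(x) = (2 + 6)*4 = 8*4 = 32)
(G(9) + 198)**2 + B(176) = (32 + 198)**2 + 176 = 230**2 + 176 = 52900 + 176 = 53076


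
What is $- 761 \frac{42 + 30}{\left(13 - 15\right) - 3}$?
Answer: $\frac{54792}{5} \approx 10958.0$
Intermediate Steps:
$- 761 \frac{42 + 30}{\left(13 - 15\right) - 3} = - 761 \frac{72}{-2 - 3} = - 761 \frac{72}{-5} = - 761 \cdot 72 \left(- \frac{1}{5}\right) = \left(-761\right) \left(- \frac{72}{5}\right) = \frac{54792}{5}$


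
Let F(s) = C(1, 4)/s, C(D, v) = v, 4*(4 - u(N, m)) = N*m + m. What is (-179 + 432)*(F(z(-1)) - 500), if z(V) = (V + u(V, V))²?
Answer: -1137488/9 ≈ -1.2639e+5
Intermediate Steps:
u(N, m) = 4 - m/4 - N*m/4 (u(N, m) = 4 - (N*m + m)/4 = 4 - (m + N*m)/4 = 4 + (-m/4 - N*m/4) = 4 - m/4 - N*m/4)
z(V) = (4 - V²/4 + 3*V/4)² (z(V) = (V + (4 - V/4 - V*V/4))² = (V + (4 - V/4 - V²/4))² = (4 - V²/4 + 3*V/4)²)
F(s) = 4/s
(-179 + 432)*(F(z(-1)) - 500) = (-179 + 432)*(4/(((16 - 1*(-1)² + 3*(-1))²/16)) - 500) = 253*(4/(((16 - 1*1 - 3)²/16)) - 500) = 253*(4/(((16 - 1 - 3)²/16)) - 500) = 253*(4/(((1/16)*12²)) - 500) = 253*(4/(((1/16)*144)) - 500) = 253*(4/9 - 500) = 253*(-4496/9) = -1137488/9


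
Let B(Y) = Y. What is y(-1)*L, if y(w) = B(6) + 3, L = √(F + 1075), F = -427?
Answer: 162*√2 ≈ 229.10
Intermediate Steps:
L = 18*√2 (L = √(-427 + 1075) = √648 = 18*√2 ≈ 25.456)
y(w) = 9 (y(w) = 6 + 3 = 9)
y(-1)*L = 9*(18*√2) = 162*√2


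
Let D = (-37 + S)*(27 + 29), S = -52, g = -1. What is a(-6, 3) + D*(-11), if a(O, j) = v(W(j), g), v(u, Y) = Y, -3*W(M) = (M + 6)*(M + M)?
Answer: 54823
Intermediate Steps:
W(M) = -2*M*(6 + M)/3 (W(M) = -(M + 6)*(M + M)/3 = -(6 + M)*2*M/3 = -2*M*(6 + M)/3)
a(O, j) = -1
D = -4984 (D = (-37 - 52)*(27 + 29) = -89*56 = -4984)
a(-6, 3) + D*(-11) = -1 - 4984*(-11) = -1 + 54824 = 54823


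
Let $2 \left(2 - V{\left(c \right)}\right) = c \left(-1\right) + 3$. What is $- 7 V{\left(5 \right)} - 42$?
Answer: $-63$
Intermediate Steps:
$V{\left(c \right)} = \frac{1}{2} + \frac{c}{2}$ ($V{\left(c \right)} = 2 - \frac{c \left(-1\right) + 3}{2} = 2 - \frac{- c + 3}{2} = 2 - \frac{3 - c}{2} = 2 + \left(- \frac{3}{2} + \frac{c}{2}\right) = \frac{1}{2} + \frac{c}{2}$)
$- 7 V{\left(5 \right)} - 42 = - 7 \left(\frac{1}{2} + \frac{1}{2} \cdot 5\right) - 42 = - 7 \left(\frac{1}{2} + \frac{5}{2}\right) - 42 = \left(-7\right) 3 - 42 = -21 - 42 = -63$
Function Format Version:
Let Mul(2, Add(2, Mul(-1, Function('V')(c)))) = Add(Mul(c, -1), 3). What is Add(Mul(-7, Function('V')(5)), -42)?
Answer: -63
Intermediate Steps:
Function('V')(c) = Add(Rational(1, 2), Mul(Rational(1, 2), c)) (Function('V')(c) = Add(2, Mul(Rational(-1, 2), Add(Mul(c, -1), 3))) = Add(2, Mul(Rational(-1, 2), Add(Mul(-1, c), 3))) = Add(2, Mul(Rational(-1, 2), Add(3, Mul(-1, c)))) = Add(2, Add(Rational(-3, 2), Mul(Rational(1, 2), c))) = Add(Rational(1, 2), Mul(Rational(1, 2), c)))
Add(Mul(-7, Function('V')(5)), -42) = Add(Mul(-7, Add(Rational(1, 2), Mul(Rational(1, 2), 5))), -42) = Add(Mul(-7, Add(Rational(1, 2), Rational(5, 2))), -42) = Add(Mul(-7, 3), -42) = Add(-21, -42) = -63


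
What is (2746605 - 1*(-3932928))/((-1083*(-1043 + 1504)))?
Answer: -2226511/166421 ≈ -13.379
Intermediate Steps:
(2746605 - 1*(-3932928))/((-1083*(-1043 + 1504))) = (2746605 + 3932928)/((-1083*461)) = 6679533/(-499263) = 6679533*(-1/499263) = -2226511/166421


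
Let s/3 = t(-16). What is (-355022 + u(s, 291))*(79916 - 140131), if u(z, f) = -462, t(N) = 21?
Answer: 21405469060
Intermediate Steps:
s = 63 (s = 3*21 = 63)
(-355022 + u(s, 291))*(79916 - 140131) = (-355022 - 462)*(79916 - 140131) = -355484*(-60215) = 21405469060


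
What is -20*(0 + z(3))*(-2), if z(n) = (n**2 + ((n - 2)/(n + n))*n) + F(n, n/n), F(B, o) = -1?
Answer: 340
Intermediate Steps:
z(n) = -2 + n**2 + n/2 (z(n) = (n**2 + ((n - 2)/(n + n))*n) - 1 = (n**2 + ((-2 + n)/((2*n)))*n) - 1 = (n**2 + ((-2 + n)*(1/(2*n)))*n) - 1 = (n**2 + ((-2 + n)/(2*n))*n) - 1 = (n**2 + (-1 + n/2)) - 1 = (-1 + n**2 + n/2) - 1 = -2 + n**2 + n/2)
-20*(0 + z(3))*(-2) = -20*(0 + (-2 + 3**2 + (1/2)*3))*(-2) = -20*(0 + (-2 + 9 + 3/2))*(-2) = -20*(0 + 17/2)*(-2) = -170*(-2) = -20*(-17) = 340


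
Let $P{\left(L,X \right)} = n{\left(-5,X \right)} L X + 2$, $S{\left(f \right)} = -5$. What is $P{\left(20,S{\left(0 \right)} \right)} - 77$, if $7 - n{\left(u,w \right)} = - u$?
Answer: $-275$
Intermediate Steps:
$n{\left(u,w \right)} = 7 + u$ ($n{\left(u,w \right)} = 7 - - u = 7 + u$)
$P{\left(L,X \right)} = 2 + 2 L X$ ($P{\left(L,X \right)} = \left(7 - 5\right) L X + 2 = 2 L X + 2 = 2 + 2 L X$)
$P{\left(20,S{\left(0 \right)} \right)} - 77 = \left(2 + 2 \cdot 20 \left(-5\right)\right) - 77 = \left(2 - 200\right) - 77 = -198 - 77 = -275$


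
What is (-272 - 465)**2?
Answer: 543169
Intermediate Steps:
(-272 - 465)**2 = (-737)**2 = 543169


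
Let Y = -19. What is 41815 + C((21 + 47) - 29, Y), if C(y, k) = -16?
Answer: 41799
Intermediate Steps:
41815 + C((21 + 47) - 29, Y) = 41815 - 16 = 41799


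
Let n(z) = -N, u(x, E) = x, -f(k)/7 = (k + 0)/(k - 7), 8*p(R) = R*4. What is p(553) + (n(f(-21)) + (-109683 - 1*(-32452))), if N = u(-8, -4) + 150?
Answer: -154193/2 ≈ -77097.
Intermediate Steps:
p(R) = R/2 (p(R) = (R*4)/8 = (4*R)/8 = R/2)
f(k) = -7*k/(-7 + k) (f(k) = -7*(k + 0)/(k - 7) = -7*k/(-7 + k))
N = 142 (N = -8 + 150 = 142)
n(z) = -142 (n(z) = -1*142 = -142)
p(553) + (n(f(-21)) + (-109683 - 1*(-32452))) = (½)*553 + (-142 + (-109683 - 1*(-32452))) = 553/2 + (-142 + (-109683 + 32452)) = 553/2 + (-142 - 77231) = 553/2 - 77373 = -154193/2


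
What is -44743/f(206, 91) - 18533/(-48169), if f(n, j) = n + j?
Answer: -195429206/1300563 ≈ -150.27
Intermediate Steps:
f(n, j) = j + n
-44743/f(206, 91) - 18533/(-48169) = -44743/(91 + 206) - 18533/(-48169) = -44743/297 - 18533*(-1/48169) = -44743*1/297 + 18533/48169 = -44743/297 + 18533/48169 = -195429206/1300563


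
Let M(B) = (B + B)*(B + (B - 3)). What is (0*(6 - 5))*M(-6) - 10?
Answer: -10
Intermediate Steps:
M(B) = 2*B*(-3 + 2*B) (M(B) = (2*B)*(B + (-3 + B)) = (2*B)*(-3 + 2*B) = 2*B*(-3 + 2*B))
(0*(6 - 5))*M(-6) - 10 = (0*(6 - 5))*(2*(-6)*(-3 + 2*(-6))) - 10 = (0*1)*(2*(-6)*(-3 - 12)) - 10 = 0*(2*(-6)*(-15)) - 10 = 0*180 - 10 = 0 - 10 = -10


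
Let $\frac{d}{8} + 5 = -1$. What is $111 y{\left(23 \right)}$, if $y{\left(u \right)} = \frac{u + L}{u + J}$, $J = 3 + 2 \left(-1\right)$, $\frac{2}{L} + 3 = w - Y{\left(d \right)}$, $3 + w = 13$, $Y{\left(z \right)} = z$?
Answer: $\frac{46879}{440} \approx 106.54$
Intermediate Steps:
$d = -48$ ($d = -40 + 8 \left(-1\right) = -40 - 8 = -48$)
$w = 10$ ($w = -3 + 13 = 10$)
$L = \frac{2}{55}$ ($L = \frac{2}{-3 + \left(10 - -48\right)} = \frac{2}{-3 + \left(10 + 48\right)} = \frac{2}{-3 + 58} = \frac{2}{55} \approx 0.036364$)
$J = 1$ ($J = 3 - 2 = 1$)
$y{\left(u \right)} = \frac{\frac{2}{55} + u}{1 + u}$ ($y{\left(u \right)} = \frac{u + \frac{2}{55}}{u + 1} = \frac{\frac{2}{55} + u}{1 + u}$)
$111 y{\left(23 \right)} = 111 \frac{\frac{2}{55} + 23}{1 + 23} = 111 \cdot \frac{1}{24} \cdot \frac{1267}{55} = 111 \cdot \frac{1267}{1320} = \frac{46879}{440}$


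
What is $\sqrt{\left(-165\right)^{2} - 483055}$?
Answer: $i \sqrt{455830} \approx 675.15 i$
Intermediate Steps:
$\sqrt{\left(-165\right)^{2} - 483055} = \sqrt{27225 - 483055} = \sqrt{-455830} = i \sqrt{455830}$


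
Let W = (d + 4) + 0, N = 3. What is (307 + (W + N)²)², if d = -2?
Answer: 110224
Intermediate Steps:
W = 2 (W = (-2 + 4) + 0 = 2 + 0 = 2)
(307 + (W + N)²)² = (307 + (2 + 3)²)² = (307 + 5²)² = (307 + 25)² = 332² = 110224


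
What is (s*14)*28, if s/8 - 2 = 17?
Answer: 59584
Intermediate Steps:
s = 152 (s = 16 + 8*17 = 16 + 136 = 152)
(s*14)*28 = (152*14)*28 = 2128*28 = 59584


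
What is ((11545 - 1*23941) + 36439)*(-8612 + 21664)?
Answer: 313809236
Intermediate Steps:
((11545 - 1*23941) + 36439)*(-8612 + 21664) = ((11545 - 23941) + 36439)*13052 = (-12396 + 36439)*13052 = 24043*13052 = 313809236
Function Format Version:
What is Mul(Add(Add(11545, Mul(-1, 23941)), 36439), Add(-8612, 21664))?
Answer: 313809236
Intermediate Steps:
Mul(Add(Add(11545, Mul(-1, 23941)), 36439), Add(-8612, 21664)) = Mul(Add(Add(11545, -23941), 36439), 13052) = Mul(Add(-12396, 36439), 13052) = Mul(24043, 13052) = 313809236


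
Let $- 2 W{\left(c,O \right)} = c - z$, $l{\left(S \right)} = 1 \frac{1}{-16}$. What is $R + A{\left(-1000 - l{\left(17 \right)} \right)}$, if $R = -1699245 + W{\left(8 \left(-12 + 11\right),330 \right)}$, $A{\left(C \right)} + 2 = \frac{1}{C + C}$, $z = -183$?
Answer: $- \frac{54375305347}{31998} \approx -1.6993 \cdot 10^{6}$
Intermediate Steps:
$l{\left(S \right)} = - \frac{1}{16}$ ($l{\left(S \right)} = 1 \left(- \frac{1}{16}\right) = - \frac{1}{16}$)
$A{\left(C \right)} = -2 + \frac{1}{2 C}$ ($A{\left(C \right)} = -2 + \frac{1}{C + C} = -2 + \frac{1}{2 C}$)
$W{\left(c,O \right)} = - \frac{183}{2} - \frac{c}{2}$ ($W{\left(c,O \right)} = - \frac{c - -183}{2} = - \frac{c + 183}{2} = - \frac{183 + c}{2} = - \frac{183}{2} - \frac{c}{2}$)
$R = - \frac{3398665}{2}$ ($R = -1699245 - \left(\frac{183}{2} + \frac{8 \left(-12 + 11\right)}{2}\right) = -1699245 - \left(\frac{183}{2} + \frac{8 \left(-1\right)}{2}\right) = -1699245 - \frac{175}{2} = - \frac{3398665}{2} \approx -1.6993 \cdot 10^{6}$)
$R + A{\left(-1000 - l{\left(17 \right)} \right)} = - \frac{3398665}{2} - \left(2 - \frac{1}{2 \left(-1000 - - \frac{1}{16}\right)}\right) = - \frac{3398665}{2} - \left(2 - \frac{1}{2 \left(-1000 + \frac{1}{16}\right)}\right) = - \frac{3398665}{2} - \left(2 - \frac{1}{2 \left(- \frac{15999}{16}\right)}\right) = - \frac{3398665}{2} + \left(-2 + \frac{1}{2} \left(- \frac{16}{15999}\right)\right) = - \frac{3398665}{2} - \frac{32006}{15999} = - \frac{54375305347}{31998}$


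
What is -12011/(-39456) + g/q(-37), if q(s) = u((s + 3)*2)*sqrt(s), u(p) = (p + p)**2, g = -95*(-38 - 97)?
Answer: 12011/39456 - 12825*I*sqrt(37)/684352 ≈ 0.30442 - 0.11399*I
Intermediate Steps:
g = 12825 (g = -95*(-135) = 12825)
u(p) = 4*p**2 (u(p) = (2*p)**2 = 4*p**2)
q(s) = 4*sqrt(s)*(6 + 2*s)**2 (q(s) = (4*((s + 3)*2)**2)*sqrt(s) = (4*((3 + s)*2)**2)*sqrt(s) = (4*(6 + 2*s)**2)*sqrt(s) = 4*sqrt(s)*(6 + 2*s)**2)
-12011/(-39456) + g/q(-37) = -12011/(-39456) + 12825/((16*sqrt(-37)*(3 - 37)**2)) = -12011*(-1/39456) + 12825/((16*(I*sqrt(37))*(-34)**2)) = 12011/39456 + 12825/((16*(I*sqrt(37))*1156)) = 12011/39456 + 12825/((18496*I*sqrt(37))) = 12011/39456 + 12825*(-I*sqrt(37)/684352) = 12011/39456 - 12825*I*sqrt(37)/684352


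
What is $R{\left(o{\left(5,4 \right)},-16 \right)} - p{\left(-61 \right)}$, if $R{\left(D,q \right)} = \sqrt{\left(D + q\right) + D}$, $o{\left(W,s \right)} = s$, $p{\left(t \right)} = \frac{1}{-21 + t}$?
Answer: $\frac{1}{82} + 2 i \sqrt{2} \approx 0.012195 + 2.8284 i$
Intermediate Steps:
$R{\left(D,q \right)} = \sqrt{q + 2 D}$
$R{\left(o{\left(5,4 \right)},-16 \right)} - p{\left(-61 \right)} = \sqrt{-16 + 2 \cdot 4} - \frac{1}{-21 - 61} = \sqrt{-16 + 8} - \frac{1}{-82} = \sqrt{-8} - - \frac{1}{82} = 2 i \sqrt{2} + \frac{1}{82} = \frac{1}{82} + 2 i \sqrt{2}$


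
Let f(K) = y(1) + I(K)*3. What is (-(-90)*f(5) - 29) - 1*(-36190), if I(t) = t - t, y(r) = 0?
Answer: 36161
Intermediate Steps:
I(t) = 0
f(K) = 0 (f(K) = 0 + 0*3 = 0 + 0 = 0)
(-(-90)*f(5) - 29) - 1*(-36190) = (-(-90)*0 - 29) - 1*(-36190) = (-90*0 - 29) + 36190 = (0 - 29) + 36190 = -29 + 36190 = 36161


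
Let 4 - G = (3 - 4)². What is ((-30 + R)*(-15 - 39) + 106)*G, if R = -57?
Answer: 14412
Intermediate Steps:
G = 3 (G = 4 - (3 - 4)² = 4 - 1*(-1)² = 4 - 1*1 = 4 - 1 = 3)
((-30 + R)*(-15 - 39) + 106)*G = ((-30 - 57)*(-15 - 39) + 106)*3 = (-87*(-54) + 106)*3 = (4698 + 106)*3 = 4804*3 = 14412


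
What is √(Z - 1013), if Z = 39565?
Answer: 2*√9638 ≈ 196.35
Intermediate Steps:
√(Z - 1013) = √(39565 - 1013) = √38552 = 2*√9638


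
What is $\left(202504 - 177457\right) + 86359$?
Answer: $111406$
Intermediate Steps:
$\left(202504 - 177457\right) + 86359 = 25047 + 86359 = 111406$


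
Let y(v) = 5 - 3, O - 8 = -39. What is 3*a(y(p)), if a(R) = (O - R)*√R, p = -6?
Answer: -99*√2 ≈ -140.01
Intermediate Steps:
O = -31 (O = 8 - 39 = -31)
y(v) = 2
a(R) = √R*(-31 - R) (a(R) = (-31 - R)*√R = √R*(-31 - R))
3*a(y(p)) = 3*(√2*(-31 - 1*2)) = 3*(√2*(-31 - 2)) = 3*(√2*(-33)) = 3*(-33*√2) = -99*√2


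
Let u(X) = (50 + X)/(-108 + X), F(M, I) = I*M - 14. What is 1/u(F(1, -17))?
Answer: -139/19 ≈ -7.3158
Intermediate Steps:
F(M, I) = -14 + I*M
u(X) = (50 + X)/(-108 + X)
1/u(F(1, -17)) = 1/((50 + (-14 - 17*1))/(-108 + (-14 - 17*1))) = 1/((50 + (-14 - 17))/(-108 + (-14 - 17))) = 1/((50 - 31)/(-108 - 31)) = 1/(19/(-139)) = 1/(-1/139*19) = 1/(-19/139) = -139/19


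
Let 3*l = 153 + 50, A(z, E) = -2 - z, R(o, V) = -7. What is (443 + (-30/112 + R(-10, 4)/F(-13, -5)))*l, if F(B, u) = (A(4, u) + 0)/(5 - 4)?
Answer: 2162675/72 ≈ 30037.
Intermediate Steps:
F(B, u) = -6 (F(B, u) = ((-2 - 1*4) + 0)/(5 - 4) = ((-2 - 4) + 0)/1 = (-6 + 0)*1 = -6*1 = -6)
l = 203/3 (l = (153 + 50)/3 = (⅓)*203 = 203/3 ≈ 67.667)
(443 + (-30/112 + R(-10, 4)/F(-13, -5)))*l = (443 + (-30/112 - 7/(-6)))*(203/3) = (443 + (-30*1/112 - 7*(-⅙)))*(203/3) = (443 + (-15/56 + 7/6))*(203/3) = (443 + 151/168)*(203/3) = (74575/168)*(203/3) = 2162675/72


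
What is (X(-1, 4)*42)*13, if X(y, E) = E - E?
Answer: 0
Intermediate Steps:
X(y, E) = 0
(X(-1, 4)*42)*13 = (0*42)*13 = 0*13 = 0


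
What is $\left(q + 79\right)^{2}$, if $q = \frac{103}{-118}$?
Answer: $\frac{84989961}{13924} \approx 6103.8$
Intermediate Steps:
$q = - \frac{103}{118}$ ($q = 103 \left(- \frac{1}{118}\right) = - \frac{103}{118} \approx -0.87288$)
$\left(q + 79\right)^{2} = \left(- \frac{103}{118} + 79\right)^{2} = \left(\frac{9219}{118}\right)^{2} = \frac{84989961}{13924}$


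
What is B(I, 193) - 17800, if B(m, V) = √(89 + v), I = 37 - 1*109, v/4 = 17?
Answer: -17800 + √157 ≈ -17787.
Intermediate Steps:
v = 68 (v = 4*17 = 68)
I = -72 (I = 37 - 109 = -72)
B(m, V) = √157 (B(m, V) = √(89 + 68) = √157)
B(I, 193) - 17800 = √157 - 17800 = -17800 + √157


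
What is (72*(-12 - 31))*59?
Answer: -182664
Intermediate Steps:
(72*(-12 - 31))*59 = (72*(-43))*59 = -3096*59 = -182664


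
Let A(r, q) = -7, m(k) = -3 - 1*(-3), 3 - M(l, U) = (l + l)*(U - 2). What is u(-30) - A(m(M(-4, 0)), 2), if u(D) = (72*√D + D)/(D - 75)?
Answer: 51/7 - 24*I*√30/35 ≈ 7.2857 - 3.7558*I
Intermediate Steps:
M(l, U) = 3 - 2*l*(-2 + U) (M(l, U) = 3 - (l + l)*(U - 2) = 3 - 2*l*(-2 + U))
m(k) = 0 (m(k) = -3 + 3 = 0)
u(D) = (D + 72*√D)/(-75 + D)
u(-30) - A(m(M(-4, 0)), 2) = (-30 + 72*√(-30))/(-75 - 30) - 1*(-7) = (-30 + 72*(I*√30))/(-105) + 7 = -(-30 + 72*I*√30)/105 + 7 = (2/7 - 24*I*√30/35) + 7 = 51/7 - 24*I*√30/35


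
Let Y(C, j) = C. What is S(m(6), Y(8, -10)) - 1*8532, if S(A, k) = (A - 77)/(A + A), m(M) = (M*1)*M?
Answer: -614345/72 ≈ -8532.6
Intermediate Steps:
m(M) = M² (m(M) = M*M = M²)
S(A, k) = (-77 + A)/(2*A) (S(A, k) = (-77 + A)/((2*A)) = (-77 + A)*(1/(2*A)) = (-77 + A)/(2*A))
S(m(6), Y(8, -10)) - 1*8532 = (-77 + 6²)/(2*(6²)) - 1*8532 = (½)*(-77 + 36)/36 - 8532 = (½)*(1/36)*(-41) - 8532 = -41/72 - 8532 = -614345/72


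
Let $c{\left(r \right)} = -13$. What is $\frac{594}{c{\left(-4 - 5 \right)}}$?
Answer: $- \frac{594}{13} \approx -45.692$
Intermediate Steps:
$\frac{594}{c{\left(-4 - 5 \right)}} = \frac{594}{-13} = 594 \left(- \frac{1}{13}\right) = - \frac{594}{13}$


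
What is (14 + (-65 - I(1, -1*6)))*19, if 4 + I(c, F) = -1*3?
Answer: -836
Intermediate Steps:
I(c, F) = -7 (I(c, F) = -4 - 1*3 = -4 - 3 = -7)
(14 + (-65 - I(1, -1*6)))*19 = (14 + (-65 - 1*(-7)))*19 = (14 + (-65 + 7))*19 = (14 - 58)*19 = -44*19 = -836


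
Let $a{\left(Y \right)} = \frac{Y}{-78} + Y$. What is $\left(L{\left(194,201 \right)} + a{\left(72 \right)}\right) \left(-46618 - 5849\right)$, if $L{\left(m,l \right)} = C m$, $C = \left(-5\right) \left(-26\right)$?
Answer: $- \frac{17250310128}{13} \approx -1.3269 \cdot 10^{9}$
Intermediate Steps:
$C = 130$
$a{\left(Y \right)} = \frac{77 Y}{78}$ ($a{\left(Y \right)} = Y \left(- \frac{1}{78}\right) + Y = - \frac{Y}{78} + Y = \frac{77 Y}{78}$)
$L{\left(m,l \right)} = 130 m$
$\left(L{\left(194,201 \right)} + a{\left(72 \right)}\right) \left(-46618 - 5849\right) = \left(130 \cdot 194 + \frac{77}{78} \cdot 72\right) \left(-46618 - 5849\right) = \left(25220 + \frac{924}{13}\right) \left(-52467\right) = \frac{328784}{13} \left(-52467\right) = - \frac{17250310128}{13}$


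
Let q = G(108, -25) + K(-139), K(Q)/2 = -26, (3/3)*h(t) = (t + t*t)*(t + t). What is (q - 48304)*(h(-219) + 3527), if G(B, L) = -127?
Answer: 1013656819527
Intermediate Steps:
h(t) = 2*t*(t + t**2) (h(t) = (t + t*t)*(t + t) = (t + t**2)*(2*t) = 2*t*(t + t**2))
K(Q) = -52 (K(Q) = 2*(-26) = -52)
q = -179 (q = -127 - 52 = -179)
(q - 48304)*(h(-219) + 3527) = (-179 - 48304)*(2*(-219)**2*(1 - 219) + 3527) = -48483*(2*47961*(-218) + 3527) = -48483*(-20910996 + 3527) = -48483*(-20907469) = 1013656819527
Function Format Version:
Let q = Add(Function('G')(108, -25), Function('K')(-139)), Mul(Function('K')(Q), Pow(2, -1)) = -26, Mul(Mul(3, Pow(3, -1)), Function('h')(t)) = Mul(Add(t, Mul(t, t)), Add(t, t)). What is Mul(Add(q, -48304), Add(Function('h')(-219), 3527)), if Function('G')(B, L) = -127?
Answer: 1013656819527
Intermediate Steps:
Function('h')(t) = Mul(2, t, Add(t, Pow(t, 2))) (Function('h')(t) = Mul(Add(t, Mul(t, t)), Add(t, t)) = Mul(Add(t, Pow(t, 2)), Mul(2, t)) = Mul(2, t, Add(t, Pow(t, 2))))
Function('K')(Q) = -52 (Function('K')(Q) = Mul(2, -26) = -52)
q = -179 (q = Add(-127, -52) = -179)
Mul(Add(q, -48304), Add(Function('h')(-219), 3527)) = Mul(Add(-179, -48304), Add(Mul(2, Pow(-219, 2), Add(1, -219)), 3527)) = Mul(-48483, Add(Mul(2, 47961, -218), 3527)) = Mul(-48483, Add(-20910996, 3527)) = Mul(-48483, -20907469) = 1013656819527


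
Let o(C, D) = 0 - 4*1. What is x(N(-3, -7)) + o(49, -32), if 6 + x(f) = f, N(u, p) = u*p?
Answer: 11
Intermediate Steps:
o(C, D) = -4 (o(C, D) = 0 - 4 = -4)
N(u, p) = p*u
x(f) = -6 + f
x(N(-3, -7)) + o(49, -32) = (-6 - 7*(-3)) - 4 = (-6 + 21) - 4 = 15 - 4 = 11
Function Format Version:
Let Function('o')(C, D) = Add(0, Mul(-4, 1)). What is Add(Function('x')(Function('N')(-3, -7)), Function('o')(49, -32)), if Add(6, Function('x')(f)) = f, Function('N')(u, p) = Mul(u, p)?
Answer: 11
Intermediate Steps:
Function('o')(C, D) = -4 (Function('o')(C, D) = Add(0, -4) = -4)
Function('N')(u, p) = Mul(p, u)
Function('x')(f) = Add(-6, f)
Add(Function('x')(Function('N')(-3, -7)), Function('o')(49, -32)) = Add(Add(-6, Mul(-7, -3)), -4) = Add(Add(-6, 21), -4) = Add(15, -4) = 11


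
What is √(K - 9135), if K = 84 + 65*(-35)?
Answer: I*√11326 ≈ 106.42*I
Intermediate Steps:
K = -2191 (K = 84 - 2275 = -2191)
√(K - 9135) = √(-2191 - 9135) = √(-11326) = I*√11326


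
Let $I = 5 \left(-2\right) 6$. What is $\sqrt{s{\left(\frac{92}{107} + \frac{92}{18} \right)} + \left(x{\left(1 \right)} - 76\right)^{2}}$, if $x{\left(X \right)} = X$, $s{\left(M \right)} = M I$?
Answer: $\frac{25 \sqrt{868305}}{321} \approx 72.572$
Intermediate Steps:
$I = -60$ ($I = \left(-10\right) 6 = -60$)
$s{\left(M \right)} = - 60 M$ ($s{\left(M \right)} = M \left(-60\right) = - 60 M$)
$\sqrt{s{\left(\frac{92}{107} + \frac{92}{18} \right)} + \left(x{\left(1 \right)} - 76\right)^{2}} = \sqrt{- 60 \left(\frac{92}{107} + \frac{92}{18}\right) + \left(1 - 76\right)^{2}} = \sqrt{- 60 \left(92 \cdot \frac{1}{107} + 92 \cdot \frac{1}{18}\right) + \left(-75\right)^{2}} = \sqrt{- 60 \left(\frac{92}{107} + \frac{46}{9}\right) + 5625} = \sqrt{\left(-60\right) \frac{5750}{963} + 5625} = \sqrt{- \frac{115000}{321} + 5625} = \sqrt{\frac{1690625}{321}} = \frac{25 \sqrt{868305}}{321}$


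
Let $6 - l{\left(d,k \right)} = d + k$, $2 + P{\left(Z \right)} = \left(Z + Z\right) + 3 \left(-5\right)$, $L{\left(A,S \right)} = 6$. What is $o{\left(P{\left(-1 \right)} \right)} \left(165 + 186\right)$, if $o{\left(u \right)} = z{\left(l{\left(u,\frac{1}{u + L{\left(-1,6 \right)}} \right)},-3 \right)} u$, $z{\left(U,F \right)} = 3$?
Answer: $-20007$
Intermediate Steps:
$P{\left(Z \right)} = -17 + 2 Z$ ($P{\left(Z \right)} = -2 + \left(\left(Z + Z\right) + 3 \left(-5\right)\right) = -2 + \left(2 Z - 15\right) = -2 + \left(-15 + 2 Z\right) = -17 + 2 Z$)
$l{\left(d,k \right)} = 6 - d - k$ ($l{\left(d,k \right)} = 6 - \left(d + k\right) = 6 - d - k$)
$o{\left(u \right)} = 3 u$
$o{\left(P{\left(-1 \right)} \right)} \left(165 + 186\right) = 3 \left(-17 + 2 \left(-1\right)\right) \left(165 + 186\right) = 3 \left(-17 - 2\right) 351 = 3 \left(-19\right) 351 = \left(-57\right) 351 = -20007$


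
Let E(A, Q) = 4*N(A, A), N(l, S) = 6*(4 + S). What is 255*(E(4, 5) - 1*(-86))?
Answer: 70890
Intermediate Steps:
N(l, S) = 24 + 6*S
E(A, Q) = 96 + 24*A (E(A, Q) = 4*(24 + 6*A) = 96 + 24*A)
255*(E(4, 5) - 1*(-86)) = 255*((96 + 24*4) - 1*(-86)) = 255*((96 + 96) + 86) = 255*(192 + 86) = 255*278 = 70890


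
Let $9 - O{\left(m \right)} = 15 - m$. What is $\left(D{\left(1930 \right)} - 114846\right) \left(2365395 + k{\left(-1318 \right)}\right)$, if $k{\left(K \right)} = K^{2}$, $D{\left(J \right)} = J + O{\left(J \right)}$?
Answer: $-455346788848$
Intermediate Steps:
$O{\left(m \right)} = -6 + m$ ($O{\left(m \right)} = 9 - \left(15 - m\right) = 9 + \left(-15 + m\right) = -6 + m$)
$D{\left(J \right)} = -6 + 2 J$ ($D{\left(J \right)} = J + \left(-6 + J\right) = -6 + 2 J$)
$\left(D{\left(1930 \right)} - 114846\right) \left(2365395 + k{\left(-1318 \right)}\right) = \left(\left(-6 + 2 \cdot 1930\right) - 114846\right) \left(2365395 + \left(-1318\right)^{2}\right) = \left(\left(-6 + 3860\right) - 114846\right) \left(2365395 + 1737124\right) = \left(3854 - 114846\right) 4102519 = \left(-110992\right) 4102519 = -455346788848$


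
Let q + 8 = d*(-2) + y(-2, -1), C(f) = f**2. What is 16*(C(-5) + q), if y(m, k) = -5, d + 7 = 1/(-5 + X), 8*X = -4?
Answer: 4640/11 ≈ 421.82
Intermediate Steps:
X = -1/2 (X = (1/8)*(-4) = -1/2 ≈ -0.50000)
d = -79/11 (d = -7 + 1/(-5 - 1/2) = -7 + 1/(-11/2) = -7 - 2/11 = -79/11 ≈ -7.1818)
q = 15/11 (q = -8 + (-79/11*(-2) - 5) = -8 + (158/11 - 5) = -8 + 103/11 = 15/11 ≈ 1.3636)
16*(C(-5) + q) = 16*((-5)**2 + 15/11) = 16*(25 + 15/11) = 16*(290/11) = 4640/11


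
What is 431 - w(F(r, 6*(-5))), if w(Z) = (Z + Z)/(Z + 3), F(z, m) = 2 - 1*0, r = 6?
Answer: 2151/5 ≈ 430.20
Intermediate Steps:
F(z, m) = 2 (F(z, m) = 2 + 0 = 2)
w(Z) = 2*Z/(3 + Z) (w(Z) = (2*Z)/(3 + Z) = 2*Z/(3 + Z))
431 - w(F(r, 6*(-5))) = 431 - 2*2/(3 + 2) = 431 - 2*2/5 = 431 - 1*⅘ = 431 - ⅘ = 2151/5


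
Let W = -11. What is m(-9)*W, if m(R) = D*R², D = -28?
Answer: 24948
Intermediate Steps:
m(R) = -28*R²
m(-9)*W = -28*(-9)²*(-11) = -28*81*(-11) = -2268*(-11) = 24948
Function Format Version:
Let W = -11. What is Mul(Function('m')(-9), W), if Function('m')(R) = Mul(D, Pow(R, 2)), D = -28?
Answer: 24948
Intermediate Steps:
Function('m')(R) = Mul(-28, Pow(R, 2))
Mul(Function('m')(-9), W) = Mul(Mul(-28, Pow(-9, 2)), -11) = Mul(Mul(-28, 81), -11) = Mul(-2268, -11) = 24948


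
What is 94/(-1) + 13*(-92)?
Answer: -1290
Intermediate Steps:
94/(-1) + 13*(-92) = -1*94 - 1196 = -94 - 1196 = -1290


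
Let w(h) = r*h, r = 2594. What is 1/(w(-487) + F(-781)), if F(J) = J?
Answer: -1/1264059 ≈ -7.9110e-7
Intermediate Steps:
w(h) = 2594*h
1/(w(-487) + F(-781)) = 1/(2594*(-487) - 781) = 1/(-1263278 - 781) = 1/(-1264059) = -1/1264059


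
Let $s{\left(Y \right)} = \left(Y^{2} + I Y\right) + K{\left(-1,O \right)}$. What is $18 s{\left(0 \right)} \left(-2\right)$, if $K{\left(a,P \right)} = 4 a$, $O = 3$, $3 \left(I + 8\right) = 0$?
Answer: $144$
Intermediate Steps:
$I = -8$ ($I = -8 + \frac{1}{3} \cdot 0 = -8 + 0 = -8$)
$s{\left(Y \right)} = -4 + Y^{2} - 8 Y$ ($s{\left(Y \right)} = \left(Y^{2} - 8 Y\right) + 4 \left(-1\right) = \left(Y^{2} - 8 Y\right) - 4 = -4 + Y^{2} - 8 Y$)
$18 s{\left(0 \right)} \left(-2\right) = 18 \left(-4 + 0^{2} - 0\right) \left(-2\right) = 18 \left(-4 + 0 + 0\right) \left(-2\right) = 18 \left(-4\right) \left(-2\right) = \left(-72\right) \left(-2\right) = 144$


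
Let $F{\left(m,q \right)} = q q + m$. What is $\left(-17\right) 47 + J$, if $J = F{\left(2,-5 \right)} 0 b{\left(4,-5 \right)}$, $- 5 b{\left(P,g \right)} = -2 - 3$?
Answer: $-799$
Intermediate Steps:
$b{\left(P,g \right)} = 1$ ($b{\left(P,g \right)} = - \frac{-2 - 3}{5} = \left(- \frac{1}{5}\right) \left(-5\right) = 1$)
$F{\left(m,q \right)} = m + q^{2}$ ($F{\left(m,q \right)} = q^{2} + m = m + q^{2}$)
$J = 0$ ($J = \left(2 + \left(-5\right)^{2}\right) 0 \cdot 1 = \left(2 + 25\right) 0 \cdot 1 = 27 \cdot 0 \cdot 1 = 0 \cdot 1 = 0$)
$\left(-17\right) 47 + J = \left(-17\right) 47 + 0 = -799 + 0 = -799$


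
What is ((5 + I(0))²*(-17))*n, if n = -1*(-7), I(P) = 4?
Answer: -9639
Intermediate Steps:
n = 7
((5 + I(0))²*(-17))*n = ((5 + 4)²*(-17))*7 = (9²*(-17))*7 = (81*(-17))*7 = -1377*7 = -9639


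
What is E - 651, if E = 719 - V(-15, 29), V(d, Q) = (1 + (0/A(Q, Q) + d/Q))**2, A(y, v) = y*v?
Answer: 56992/841 ≈ 67.767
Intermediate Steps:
A(y, v) = v*y
V(d, Q) = (1 + d/Q)**2 (V(d, Q) = (1 + (0/((Q*Q)) + d/Q))**2 = (1 + (0/(Q**2) + d/Q))**2 = (1 + (0/Q**2 + d/Q))**2 = (1 + (0 + d/Q))**2 = (1 + d/Q)**2)
E = 604483/841 (E = 719 - (29 - 15)**2/29**2 = 719 - 14**2/841 = 719 - 196/841 = 604483/841 ≈ 718.77)
E - 651 = 604483/841 - 651 = 56992/841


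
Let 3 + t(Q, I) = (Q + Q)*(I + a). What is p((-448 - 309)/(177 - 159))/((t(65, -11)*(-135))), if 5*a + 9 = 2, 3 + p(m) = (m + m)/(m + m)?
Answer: -2/218025 ≈ -9.1733e-6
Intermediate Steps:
p(m) = -2 (p(m) = -3 + (m + m)/(m + m) = -3 + (2*m)/((2*m)) = -3 + (2*m)*(1/(2*m)) = -3 + 1 = -2)
a = -7/5 (a = -9/5 + (1/5)*2 = -9/5 + 2/5 = -7/5 ≈ -1.4000)
t(Q, I) = -3 + 2*Q*(-7/5 + I) (t(Q, I) = -3 + (Q + Q)*(I - 7/5) = -3 + (2*Q)*(-7/5 + I) = -3 + 2*Q*(-7/5 + I))
p((-448 - 309)/(177 - 159))/((t(65, -11)*(-135))) = -2*(-1/(135*(-3 - 14/5*65 + 2*(-11)*65))) = -2*(-1/(135*(-3 - 182 - 1430))) = -2/((-1615*(-135))) = -2/218025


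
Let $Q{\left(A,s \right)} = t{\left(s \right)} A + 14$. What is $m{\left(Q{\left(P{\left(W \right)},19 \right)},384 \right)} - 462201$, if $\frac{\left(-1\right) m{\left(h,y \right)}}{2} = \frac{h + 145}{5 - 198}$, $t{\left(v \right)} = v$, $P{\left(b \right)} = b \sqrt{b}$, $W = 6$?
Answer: $- \frac{89204475}{193} + \frac{228 \sqrt{6}}{193} \approx -4.622 \cdot 10^{5}$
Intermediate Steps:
$P{\left(b \right)} = b^{\frac{3}{2}}$
$Q{\left(A,s \right)} = 14 + A s$ ($Q{\left(A,s \right)} = s A + 14 = A s + 14 = 14 + A s$)
$m{\left(h,y \right)} = \frac{290}{193} + \frac{2 h}{193}$ ($m{\left(h,y \right)} = - 2 \frac{h + 145}{5 - 198} = - 2 \frac{145 + h}{-193} = - 2 \left(145 + h\right) \left(- \frac{1}{193}\right) = - 2 \left(- \frac{145}{193} - \frac{h}{193}\right) = \frac{290}{193} + \frac{2 h}{193}$)
$m{\left(Q{\left(P{\left(W \right)},19 \right)},384 \right)} - 462201 = \left(\frac{290}{193} + \frac{2 \left(14 + 6^{\frac{3}{2}} \cdot 19\right)}{193}\right) - 462201 = \left(\frac{290}{193} + \frac{2 \left(14 + 6 \sqrt{6} \cdot 19\right)}{193}\right) - 462201 = \left(\frac{290}{193} + \frac{2 \left(14 + 114 \sqrt{6}\right)}{193}\right) - 462201 = \left(\frac{290}{193} + \left(\frac{28}{193} + \frac{228 \sqrt{6}}{193}\right)\right) - 462201 = \left(\frac{318}{193} + \frac{228 \sqrt{6}}{193}\right) - 462201 = - \frac{89204475}{193} + \frac{228 \sqrt{6}}{193}$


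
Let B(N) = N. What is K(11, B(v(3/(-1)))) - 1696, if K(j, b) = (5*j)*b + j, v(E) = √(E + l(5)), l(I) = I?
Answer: -1685 + 55*√2 ≈ -1607.2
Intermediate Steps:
v(E) = √(5 + E) (v(E) = √(E + 5) = √(5 + E))
K(j, b) = j + 5*b*j (K(j, b) = 5*b*j + j = j + 5*b*j)
K(11, B(v(3/(-1)))) - 1696 = 11*(1 + 5*√(5 + 3/(-1))) - 1696 = 11*(1 + 5*√(5 + 3*(-1))) - 1696 = 11*(1 + 5*√(5 - 3)) - 1696 = 11*(1 + 5*√2) - 1696 = (11 + 55*√2) - 1696 = -1685 + 55*√2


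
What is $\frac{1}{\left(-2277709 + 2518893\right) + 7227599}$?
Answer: $\frac{1}{7468783} \approx 1.3389 \cdot 10^{-7}$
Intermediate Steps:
$\frac{1}{\left(-2277709 + 2518893\right) + 7227599} = \frac{1}{241184 + 7227599} = \frac{1}{7468783}$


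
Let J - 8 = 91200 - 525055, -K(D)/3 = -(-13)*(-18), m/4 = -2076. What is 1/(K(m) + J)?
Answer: -1/433145 ≈ -2.3087e-6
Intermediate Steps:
m = -8304 (m = 4*(-2076) = -8304)
K(D) = 702 (K(D) = -(-3)*(-13*(-18)) = -(-3)*234 = -3*(-234) = 702)
J = -433847 (J = 8 + (91200 - 525055) = 8 - 433855 = -433847)
1/(K(m) + J) = 1/(702 - 433847) = 1/(-433145) = -1/433145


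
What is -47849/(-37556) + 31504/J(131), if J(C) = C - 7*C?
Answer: -572777455/14759508 ≈ -38.807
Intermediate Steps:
J(C) = -6*C
-47849/(-37556) + 31504/J(131) = -47849/(-37556) + 31504/((-6*131)) = -47849*(-1/37556) + 31504/(-786) = 47849/37556 + 31504*(-1/786) = 47849/37556 - 15752/393 = -572777455/14759508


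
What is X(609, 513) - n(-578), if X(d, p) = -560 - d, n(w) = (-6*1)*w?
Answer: -4637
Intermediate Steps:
n(w) = -6*w
X(609, 513) - n(-578) = (-560 - 1*609) - (-6)*(-578) = (-560 - 609) - 1*3468 = -1169 - 3468 = -4637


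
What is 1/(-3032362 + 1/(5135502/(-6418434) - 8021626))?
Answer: -8581047031531/26020840938628475961 ≈ -3.2978e-7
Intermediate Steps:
1/(-3032362 + 1/(5135502/(-6418434) - 8021626)) = 1/(-3032362 + 1/(5135502*(-1/6418434) - 8021626)) = 1/(-3032362 + 1/(-855917/1069739 - 8021626)) = 1/(-3032362 + 1/(-8581047031531/1069739)) = 1/(-3032362 - 1069739/8581047031531) = 1/(-26020840938628475961/8581047031531) = -8581047031531/26020840938628475961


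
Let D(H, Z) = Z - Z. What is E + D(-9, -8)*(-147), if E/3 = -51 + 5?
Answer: -138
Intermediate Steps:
D(H, Z) = 0
E = -138 (E = 3*(-51 + 5) = 3*(-46) = -138)
E + D(-9, -8)*(-147) = -138 + 0*(-147) = -138 + 0 = -138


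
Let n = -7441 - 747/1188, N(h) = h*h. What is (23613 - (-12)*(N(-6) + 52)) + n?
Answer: 2274013/132 ≈ 17227.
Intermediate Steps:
N(h) = h**2
n = -982295/132 (n = -7441 - 747*1/1188 = -7441 - 83/132 = -982295/132 ≈ -7441.6)
(23613 - (-12)*(N(-6) + 52)) + n = (23613 - (-12)*((-6)**2 + 52)) - 982295/132 = (23613 - (-12)*(36 + 52)) - 982295/132 = (23613 - (-12)*88) - 982295/132 = (23613 - 1*(-1056)) - 982295/132 = (23613 + 1056) - 982295/132 = 24669 - 982295/132 = 2274013/132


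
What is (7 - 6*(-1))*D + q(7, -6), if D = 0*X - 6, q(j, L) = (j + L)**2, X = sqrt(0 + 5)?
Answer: -77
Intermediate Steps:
X = sqrt(5) ≈ 2.2361
q(j, L) = (L + j)**2
D = -6 (D = 0*sqrt(5) - 6 = 0 - 6 = -6)
(7 - 6*(-1))*D + q(7, -6) = (7 - 6*(-1))*(-6) + (-6 + 7)**2 = (7 + 6)*(-6) + 1**2 = 13*(-6) + 1 = -78 + 1 = -77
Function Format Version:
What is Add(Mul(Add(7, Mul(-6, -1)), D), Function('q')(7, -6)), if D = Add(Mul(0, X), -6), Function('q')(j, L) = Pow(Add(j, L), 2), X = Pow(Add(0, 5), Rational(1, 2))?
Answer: -77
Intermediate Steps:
X = Pow(5, Rational(1, 2)) ≈ 2.2361
Function('q')(j, L) = Pow(Add(L, j), 2)
D = -6 (D = Add(Mul(0, Pow(5, Rational(1, 2))), -6) = Add(0, -6) = -6)
Add(Mul(Add(7, Mul(-6, -1)), D), Function('q')(7, -6)) = Add(Mul(Add(7, Mul(-6, -1)), -6), Pow(Add(-6, 7), 2)) = Add(Mul(Add(7, 6), -6), Pow(1, 2)) = Add(Mul(13, -6), 1) = Add(-78, 1) = -77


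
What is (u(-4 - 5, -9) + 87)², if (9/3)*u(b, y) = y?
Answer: 7056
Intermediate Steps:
u(b, y) = y/3
(u(-4 - 5, -9) + 87)² = ((⅓)*(-9) + 87)² = (-3 + 87)² = 84² = 7056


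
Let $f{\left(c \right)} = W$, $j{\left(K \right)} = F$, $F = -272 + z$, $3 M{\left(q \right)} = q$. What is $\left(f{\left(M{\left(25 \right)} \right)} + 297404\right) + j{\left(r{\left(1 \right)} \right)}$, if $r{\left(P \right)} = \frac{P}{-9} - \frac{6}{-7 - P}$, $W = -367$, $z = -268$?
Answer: $296497$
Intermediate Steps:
$M{\left(q \right)} = \frac{q}{3}$
$r{\left(P \right)} = - \frac{6}{-7 - P} - \frac{P}{9}$ ($r{\left(P \right)} = P \left(- \frac{1}{9}\right) - \frac{6}{-7 - P} = - \frac{P}{9} - \frac{6}{-7 - P} = - \frac{6}{-7 - P} - \frac{P}{9}$)
$F = -540$ ($F = -272 - 268 = -540$)
$j{\left(K \right)} = -540$
$f{\left(c \right)} = -367$
$\left(f{\left(M{\left(25 \right)} \right)} + 297404\right) + j{\left(r{\left(1 \right)} \right)} = \left(-367 + 297404\right) - 540 = 297037 - 540 = 296497$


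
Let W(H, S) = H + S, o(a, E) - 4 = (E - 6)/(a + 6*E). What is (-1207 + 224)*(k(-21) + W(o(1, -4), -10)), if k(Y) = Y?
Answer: 600613/23 ≈ 26114.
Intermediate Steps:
o(a, E) = 4 + (-6 + E)/(a + 6*E) (o(a, E) = 4 + (E - 6)/(a + 6*E) = 4 + (-6 + E)/(a + 6*E))
(-1207 + 224)*(k(-21) + W(o(1, -4), -10)) = (-1207 + 224)*(-21 + ((-6 + 4*1 + 25*(-4))/(1 + 6*(-4)) - 10)) = -983*(-21 + ((-6 + 4 - 100)/(1 - 24) - 10)) = -983*(-21 + (-102/(-23) - 10)) = -983*(-21 + (-1/23*(-102) - 10)) = -983*(-21 + (102/23 - 10)) = -983*(-21 - 128/23) = -983*(-611/23) = 600613/23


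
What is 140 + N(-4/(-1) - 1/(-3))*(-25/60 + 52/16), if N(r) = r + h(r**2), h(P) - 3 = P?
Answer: 11555/54 ≈ 213.98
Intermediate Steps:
h(P) = 3 + P
N(r) = 3 + r + r**2 (N(r) = r + (3 + r**2) = 3 + r + r**2)
140 + N(-4/(-1) - 1/(-3))*(-25/60 + 52/16) = 140 + (3 + (-4/(-1) - 1/(-3)) + (-4/(-1) - 1/(-3))**2)*(-25/60 + 52/16) = 140 + (3 + (-4*(-1) - 1*(-1/3)) + (-4*(-1) - 1*(-1/3))**2)*(-25*1/60 + 52*(1/16)) = 140 + (3 + (4 + 1/3) + (4 + 1/3)**2)*(-5/12 + 13/4) = 140 + (3 + 13/3 + (13/3)**2)*(17/6) = 140 + (3 + 13/3 + 169/9)*(17/6) = 140 + (235/9)*(17/6) = 140 + 3995/54 = 11555/54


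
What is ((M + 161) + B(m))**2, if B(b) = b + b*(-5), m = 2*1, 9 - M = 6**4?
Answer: 1285956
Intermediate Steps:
M = -1287 (M = 9 - 1*6**4 = 9 - 1*1296 = 9 - 1296 = -1287)
m = 2
B(b) = -4*b (B(b) = b - 5*b = -4*b)
((M + 161) + B(m))**2 = ((-1287 + 161) - 4*2)**2 = (-1126 - 8)**2 = (-1134)**2 = 1285956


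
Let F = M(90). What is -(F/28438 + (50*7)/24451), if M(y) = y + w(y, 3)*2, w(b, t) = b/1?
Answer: -1182505/49666967 ≈ -0.023809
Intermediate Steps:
w(b, t) = b (w(b, t) = b*1 = b)
M(y) = 3*y (M(y) = y + y*2 = y + 2*y = 3*y)
F = 270 (F = 3*90 = 270)
-(F/28438 + (50*7)/24451) = -(270/28438 + (50*7)/24451) = -(270*(1/28438) + 350*(1/24451)) = -(135/14219 + 50/3493) = -1*1182505/49666967 = -1182505/49666967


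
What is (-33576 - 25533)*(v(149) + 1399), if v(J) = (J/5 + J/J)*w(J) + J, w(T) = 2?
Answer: -475709232/5 ≈ -9.5142e+7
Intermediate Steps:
v(J) = 2 + 7*J/5 (v(J) = (J/5 + J/J)*2 + J = (J*(⅕) + 1)*2 + J = (J/5 + 1)*2 + J = (1 + J/5)*2 + J = (2 + 2*J/5) + J = 2 + 7*J/5)
(-33576 - 25533)*(v(149) + 1399) = (-33576 - 25533)*((2 + (7/5)*149) + 1399) = -59109*((2 + 1043/5) + 1399) = -59109*(1053/5 + 1399) = -59109*8048/5 = -475709232/5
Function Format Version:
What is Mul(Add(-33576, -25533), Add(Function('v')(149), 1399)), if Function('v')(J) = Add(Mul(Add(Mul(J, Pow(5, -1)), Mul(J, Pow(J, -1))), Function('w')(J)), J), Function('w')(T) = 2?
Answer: Rational(-475709232, 5) ≈ -9.5142e+7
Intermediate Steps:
Function('v')(J) = Add(2, Mul(Rational(7, 5), J)) (Function('v')(J) = Add(Mul(Add(Mul(J, Pow(5, -1)), Mul(J, Pow(J, -1))), 2), J) = Add(Mul(Add(Mul(J, Rational(1, 5)), 1), 2), J) = Add(Mul(Add(Mul(Rational(1, 5), J), 1), 2), J) = Add(Mul(Add(1, Mul(Rational(1, 5), J)), 2), J) = Add(Add(2, Mul(Rational(2, 5), J)), J) = Add(2, Mul(Rational(7, 5), J)))
Mul(Add(-33576, -25533), Add(Function('v')(149), 1399)) = Mul(Add(-33576, -25533), Add(Add(2, Mul(Rational(7, 5), 149)), 1399)) = Mul(-59109, Add(Add(2, Rational(1043, 5)), 1399)) = Mul(-59109, Add(Rational(1053, 5), 1399)) = Mul(-59109, Rational(8048, 5)) = Rational(-475709232, 5)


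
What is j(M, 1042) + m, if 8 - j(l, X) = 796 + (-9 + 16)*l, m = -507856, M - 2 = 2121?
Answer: -523505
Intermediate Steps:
M = 2123 (M = 2 + 2121 = 2123)
j(l, X) = -788 - 7*l (j(l, X) = 8 - (796 + (-9 + 16)*l) = 8 - (796 + 7*l) = 8 + (-796 - 7*l) = -788 - 7*l)
j(M, 1042) + m = (-788 - 7*2123) - 507856 = (-788 - 14861) - 507856 = -15649 - 507856 = -523505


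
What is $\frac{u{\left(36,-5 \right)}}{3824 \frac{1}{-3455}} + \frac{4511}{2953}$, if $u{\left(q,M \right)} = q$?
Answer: $- \frac{87511019}{2823068} \approx -30.999$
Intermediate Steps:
$\frac{u{\left(36,-5 \right)}}{3824 \frac{1}{-3455}} + \frac{4511}{2953} = \frac{36}{3824 \frac{1}{-3455}} + \frac{4511}{2953} = \frac{36}{3824 \left(- \frac{1}{3455}\right)} + 4511 \cdot \frac{1}{2953} = \frac{36}{- \frac{3824}{3455}} + \frac{4511}{2953} = 36 \left(- \frac{3455}{3824}\right) + \frac{4511}{2953} = - \frac{31095}{956} + \frac{4511}{2953} = - \frac{87511019}{2823068}$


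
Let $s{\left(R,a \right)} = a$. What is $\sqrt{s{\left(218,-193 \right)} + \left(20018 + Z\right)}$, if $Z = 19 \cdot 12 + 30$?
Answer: $\sqrt{20083} \approx 141.71$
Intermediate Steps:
$Z = 258$ ($Z = 228 + 30 = 258$)
$\sqrt{s{\left(218,-193 \right)} + \left(20018 + Z\right)} = \sqrt{-193 + \left(20018 + 258\right)} = \sqrt{-193 + 20276} = \sqrt{20083}$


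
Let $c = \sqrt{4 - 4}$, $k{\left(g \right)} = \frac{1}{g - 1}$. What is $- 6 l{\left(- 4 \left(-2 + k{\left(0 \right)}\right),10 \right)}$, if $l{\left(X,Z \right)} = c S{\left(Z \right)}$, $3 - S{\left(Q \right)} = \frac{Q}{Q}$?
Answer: $0$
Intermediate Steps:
$S{\left(Q \right)} = 2$ ($S{\left(Q \right)} = 3 - \frac{Q}{Q} = 3 - 1 = 2$)
$k{\left(g \right)} = \frac{1}{-1 + g}$
$c = 0$ ($c = \sqrt{0} = 0$)
$l{\left(X,Z \right)} = 0$ ($l{\left(X,Z \right)} = 0 \cdot 2 = 0$)
$- 6 l{\left(- 4 \left(-2 + k{\left(0 \right)}\right),10 \right)} = \left(-6\right) 0 = 0$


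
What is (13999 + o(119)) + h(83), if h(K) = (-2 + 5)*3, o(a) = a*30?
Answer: 17578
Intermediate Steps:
o(a) = 30*a
h(K) = 9 (h(K) = 3*3 = 9)
(13999 + o(119)) + h(83) = (13999 + 30*119) + 9 = (13999 + 3570) + 9 = 17569 + 9 = 17578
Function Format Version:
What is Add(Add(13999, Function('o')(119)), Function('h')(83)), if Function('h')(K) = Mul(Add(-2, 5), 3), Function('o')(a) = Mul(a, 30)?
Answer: 17578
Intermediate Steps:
Function('o')(a) = Mul(30, a)
Function('h')(K) = 9 (Function('h')(K) = Mul(3, 3) = 9)
Add(Add(13999, Function('o')(119)), Function('h')(83)) = Add(Add(13999, Mul(30, 119)), 9) = Add(Add(13999, 3570), 9) = Add(17569, 9) = 17578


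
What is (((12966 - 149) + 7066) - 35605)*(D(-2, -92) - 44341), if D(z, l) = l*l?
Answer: 564058194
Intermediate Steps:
D(z, l) = l²
(((12966 - 149) + 7066) - 35605)*(D(-2, -92) - 44341) = (((12966 - 149) + 7066) - 35605)*((-92)² - 44341) = ((12817 + 7066) - 35605)*(8464 - 44341) = (19883 - 35605)*(-35877) = -15722*(-35877) = 564058194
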